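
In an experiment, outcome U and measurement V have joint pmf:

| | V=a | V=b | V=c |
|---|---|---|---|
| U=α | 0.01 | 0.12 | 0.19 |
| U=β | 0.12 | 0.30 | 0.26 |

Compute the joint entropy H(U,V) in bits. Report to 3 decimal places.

2.282 bits

H(U,V) = −Σ p(x,y)·log₂ p(x,y) over all 6 cells.
  cell (α,a): −0.01·log₂0.01 = 0.0664
  cell (α,b): −0.12·log₂0.12 = 0.3671
  cell (α,c): −0.19·log₂0.19 = 0.4552
  cell (β,a): −0.12·log₂0.12 = 0.3671
  cell (β,b): −0.30·log₂0.30 = 0.5211
  cell (β,c): −0.26·log₂0.26 = 0.5053
Sum = 2.282 bits.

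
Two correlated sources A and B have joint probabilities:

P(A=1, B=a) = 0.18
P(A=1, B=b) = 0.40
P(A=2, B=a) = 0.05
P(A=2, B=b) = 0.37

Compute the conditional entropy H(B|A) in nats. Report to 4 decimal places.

Chain rule: H(B|A) = H(A,B) − H(A).
Marginals: p(A) = (0.5800, 0.4200), p(B) = (0.2300, 0.7700).
H(A,B) = 1.1928 nats; H(A) = 0.6803 nats.
H(B|A) = 1.1928 − 0.6803 = 0.5125 nats.

0.5125 nats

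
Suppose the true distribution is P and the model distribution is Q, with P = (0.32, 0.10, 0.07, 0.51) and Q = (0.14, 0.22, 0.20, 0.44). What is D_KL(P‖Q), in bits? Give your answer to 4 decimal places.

0.2705 bits

D(P‖Q) = Σ p·log₂(p/q).
  0.32·log₂(0.32/0.14) = 0.38165
  0.10·log₂(0.10/0.22) = -0.11375
  0.07·log₂(0.07/0.20) = -0.10602
  0.51·log₂(0.51/0.44) = 0.10863
D(P‖Q) = 0.2705 bits.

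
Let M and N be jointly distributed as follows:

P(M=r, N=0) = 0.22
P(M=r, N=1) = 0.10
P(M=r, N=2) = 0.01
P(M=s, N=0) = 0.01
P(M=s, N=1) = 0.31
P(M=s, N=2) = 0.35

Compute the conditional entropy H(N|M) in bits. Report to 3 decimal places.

1.085 bits

Chain rule: H(N|M) = H(M,N) − H(M).
Marginals: p(M) = (0.3300, 0.6700), p(N) = (0.2300, 0.4100, 0.3600).
H(M,N) = 1.9995 bits; H(M) = 0.9149 bits.
H(N|M) = 1.9995 − 0.9149 = 1.085 bits.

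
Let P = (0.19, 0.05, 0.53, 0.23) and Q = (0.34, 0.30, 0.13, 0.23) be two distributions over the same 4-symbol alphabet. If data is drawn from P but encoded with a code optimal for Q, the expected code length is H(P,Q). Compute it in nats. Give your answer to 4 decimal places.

1.6845 nats

H(P,Q) = −Σ p·ln q.
  −0.19·ln(0.34) = 0.20497
  −0.05·ln(0.30) = 0.06020
  −0.53·ln(0.13) = 1.08132
  −0.23·ln(0.23) = 0.33803
H(P,Q) = 1.6845 nats.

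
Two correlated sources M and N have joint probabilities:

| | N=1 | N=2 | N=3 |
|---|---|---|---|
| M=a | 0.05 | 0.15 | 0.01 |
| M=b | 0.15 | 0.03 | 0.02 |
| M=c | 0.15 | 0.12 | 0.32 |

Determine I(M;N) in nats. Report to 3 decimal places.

0.205 nats

Marginals: p(M) = (0.2100, 0.2000, 0.5900), p(N) = (0.3500, 0.3000, 0.3500).
I(M;N) = Σ p(x,y)·ln[p(x,y)/(p(x)p(y))].
  (a,1): 0.05·ln(0.6803) = -0.0193
  (a,2): 0.15·ln(2.3810) = 0.1301
  (a,3): 0.01·ln(0.1361) = -0.0199
  (b,1): 0.15·ln(2.1429) = 0.1143
  (b,2): 0.03·ln(0.5000) = -0.0208
  (b,3): 0.02·ln(0.2857) = -0.0251
  (c,1): 0.15·ln(0.7264) = -0.0479
  (c,2): 0.12·ln(0.6780) = -0.0466
  (c,3): 0.32·ln(1.5496) = 0.1402
Sum = 0.205 nats.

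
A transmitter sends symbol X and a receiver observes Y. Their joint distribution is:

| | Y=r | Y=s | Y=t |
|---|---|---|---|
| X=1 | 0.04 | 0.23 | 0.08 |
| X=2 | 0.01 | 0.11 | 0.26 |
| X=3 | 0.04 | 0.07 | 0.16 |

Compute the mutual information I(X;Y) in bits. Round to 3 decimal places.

0.146 bits

Marginals: p(X) = (0.3500, 0.3800, 0.2700), p(Y) = (0.0900, 0.4100, 0.5000).
I(X;Y) = H(X) + H(Y) − H(X,Y).
H(X) = 1.5706, H(Y) = 1.3400, H(X,Y) = 2.7643.
I(X;Y) = 1.5706 + 1.3400 − 2.7643 = 0.146 bits.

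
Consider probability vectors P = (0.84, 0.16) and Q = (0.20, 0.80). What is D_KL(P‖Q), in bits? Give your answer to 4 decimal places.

1.3676 bits

D(P‖Q) = Σ p·log₂(p/q).
  0.84·log₂(0.84/0.20) = 1.73913
  0.16·log₂(0.16/0.80) = -0.37151
D(P‖Q) = 1.3676 bits.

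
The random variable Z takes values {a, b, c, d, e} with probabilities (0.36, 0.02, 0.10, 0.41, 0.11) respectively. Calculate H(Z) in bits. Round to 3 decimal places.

H(Z) = −Σ p·log₂ p.
  −(0.36)·log₂(0.36) = 0.5306
  −(0.02)·log₂(0.02) = 0.1129
  −(0.10)·log₂(0.10) = 0.3322
  −(0.41)·log₂(0.41) = 0.5274
  −(0.11)·log₂(0.11) = 0.3503
Sum: 0.5306 + 0.1129 + 0.3322 + 0.5274 + 0.3503 = 1.853 bits.

1.853 bits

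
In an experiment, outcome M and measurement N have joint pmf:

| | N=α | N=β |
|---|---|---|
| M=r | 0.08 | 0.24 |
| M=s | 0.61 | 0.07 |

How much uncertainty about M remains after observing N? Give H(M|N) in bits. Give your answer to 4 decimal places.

Marginals: p(M) = (0.3200, 0.6800), p(N) = (0.6900, 0.3100).
H(M|N) = Σ p(N) · H(M|N=·).
  N=α: p=0.6900, H(M|N=α) = 0.5176
  N=β: p=0.3100, H(M|N=β) = 0.7706
Weighted sum = 0.5960 bits.

0.5960 bits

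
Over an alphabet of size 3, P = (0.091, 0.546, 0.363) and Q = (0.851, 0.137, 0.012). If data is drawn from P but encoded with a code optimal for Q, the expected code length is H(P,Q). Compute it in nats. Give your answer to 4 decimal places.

2.7055 nats

H(P,Q) = −Σ p·ln q.
  −0.091·ln(0.851) = 0.01468
  −0.546·ln(0.137) = 1.08532
  −0.363·ln(0.012) = 1.60549
H(P,Q) = 2.7055 nats.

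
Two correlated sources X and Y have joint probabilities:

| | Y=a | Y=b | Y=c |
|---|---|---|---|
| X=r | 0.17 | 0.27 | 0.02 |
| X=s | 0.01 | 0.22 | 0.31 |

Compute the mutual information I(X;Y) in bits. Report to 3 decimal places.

Marginals: p(X) = (0.4600, 0.5400), p(Y) = (0.1800, 0.4900, 0.3300).
I(X;Y) = Σ p(x,y)·log₂[p(x,y)/(p(x)p(y))].
  (r,a): 0.17·log₂(2.0531) = 0.1764
  (r,b): 0.27·log₂(1.1979) = 0.0703
  (r,c): 0.02·log₂(0.1318) = -0.0585
  (s,a): 0.01·log₂(0.1029) = -0.0328
  (s,b): 0.22·log₂(0.8314) = -0.0586
  (s,c): 0.31·log₂(1.7396) = 0.2476
Sum = 0.344 bits.

0.344 bits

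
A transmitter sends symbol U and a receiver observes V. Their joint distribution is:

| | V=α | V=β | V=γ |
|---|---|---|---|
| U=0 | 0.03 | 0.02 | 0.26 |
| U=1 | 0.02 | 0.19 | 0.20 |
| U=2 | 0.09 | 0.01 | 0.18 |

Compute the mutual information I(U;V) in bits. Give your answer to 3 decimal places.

0.228 bits

Marginals: p(U) = (0.3100, 0.4100, 0.2800), p(V) = (0.1400, 0.2200, 0.6400).
I(U;V) = Σ p(x,y)·log₂[p(x,y)/(p(x)p(y))].
  (0,α): 0.03·log₂(0.6912) = -0.0160
  (0,β): 0.02·log₂(0.2933) = -0.0354
  (0,γ): 0.26·log₂(1.3105) = 0.1014
  (1,α): 0.02·log₂(0.3484) = -0.0304
  (1,β): 0.19·log₂(2.1064) = 0.2042
  (1,γ): 0.20·log₂(0.7622) = -0.0784
  (2,α): 0.09·log₂(2.2959) = 0.1079
  (2,β): 0.01·log₂(0.1623) = -0.0262
  (2,γ): 0.18·log₂(1.0045) = 0.0012
Sum = 0.228 bits.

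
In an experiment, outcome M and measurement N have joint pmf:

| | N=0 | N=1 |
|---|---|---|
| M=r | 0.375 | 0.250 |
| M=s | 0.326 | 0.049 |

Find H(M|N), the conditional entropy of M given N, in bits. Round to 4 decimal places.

0.8909 bits

Chain rule: H(M|N) = H(M,N) − H(N).
Marginals: p(M) = (0.6250, 0.3750), p(N) = (0.7010, 0.2990).
H(M,N) = 1.7710 bits; H(N) = 0.8801 bits.
H(M|N) = 1.7710 − 0.8801 = 0.8909 bits.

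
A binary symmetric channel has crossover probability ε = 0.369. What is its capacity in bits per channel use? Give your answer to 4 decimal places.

Binary symmetric channel: C = 1 − h₂(ε) where h₂ is the binary entropy function.
h₂(0.369) = −0.369·log₂0.369 − 0.631·log₂0.631 = 0.9499.
C = 1 − 0.9499 = 0.0501 bits per channel use.

0.0501 bits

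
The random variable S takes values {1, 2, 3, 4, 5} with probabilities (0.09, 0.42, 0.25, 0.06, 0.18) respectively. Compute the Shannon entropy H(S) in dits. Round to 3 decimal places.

0.610 dits

H(S) = −Σ p·log₁₀ p.
  −(0.09)·log₁₀(0.09) = 0.0941
  −(0.42)·log₁₀(0.42) = 0.1582
  −(0.25)·log₁₀(0.25) = 0.1505
  −(0.06)·log₁₀(0.06) = 0.0733
  −(0.18)·log₁₀(0.18) = 0.1341
Sum: 0.0941 + 0.1582 + 0.1505 + 0.0733 + 0.1341 = 0.610 dits.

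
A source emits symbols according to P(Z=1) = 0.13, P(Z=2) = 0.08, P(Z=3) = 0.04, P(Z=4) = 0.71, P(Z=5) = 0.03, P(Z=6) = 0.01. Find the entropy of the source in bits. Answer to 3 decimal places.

H(Z) = −Σ p·log₂ p.
  −(0.13)·log₂(0.13) = 0.3826
  −(0.08)·log₂(0.08) = 0.2915
  −(0.04)·log₂(0.04) = 0.1858
  −(0.71)·log₂(0.71) = 0.3508
  −(0.03)·log₂(0.03) = 0.1518
  −(0.01)·log₂(0.01) = 0.0664
Sum: 0.3826 + 0.2915 + 0.1858 + 0.3508 + 0.1518 + 0.0664 = 1.429 bits.

1.429 bits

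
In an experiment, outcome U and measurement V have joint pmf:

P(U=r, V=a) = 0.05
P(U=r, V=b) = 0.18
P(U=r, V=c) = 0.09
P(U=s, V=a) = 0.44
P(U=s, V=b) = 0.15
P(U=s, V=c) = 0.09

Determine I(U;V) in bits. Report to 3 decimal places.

0.163 bits

Marginals: p(U) = (0.3200, 0.6800), p(V) = (0.4900, 0.3300, 0.1800).
I(U;V) = Σ p(x,y)·log₂[p(x,y)/(p(x)p(y))].
  (r,a): 0.05·log₂(0.3189) = -0.0824
  (r,b): 0.18·log₂(1.7045) = 0.1385
  (r,c): 0.09·log₂(1.5625) = 0.0579
  (s,a): 0.44·log₂(1.3205) = 0.1765
  (s,b): 0.15·log₂(0.6684) = -0.0872
  (s,c): 0.09·log₂(0.7353) = -0.0399
Sum = 0.163 bits.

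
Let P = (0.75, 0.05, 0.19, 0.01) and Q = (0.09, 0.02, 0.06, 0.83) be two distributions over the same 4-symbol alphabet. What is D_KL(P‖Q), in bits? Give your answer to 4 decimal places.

D(P‖Q) = Σ p·log₂(p/q).
  0.75·log₂(0.75/0.09) = 2.29417
  0.05·log₂(0.05/0.02) = 0.06610
  0.19·log₂(0.19/0.06) = 0.31596
  0.01·log₂(0.01/0.83) = -0.06375
D(P‖Q) = 2.6125 bits.

2.6125 bits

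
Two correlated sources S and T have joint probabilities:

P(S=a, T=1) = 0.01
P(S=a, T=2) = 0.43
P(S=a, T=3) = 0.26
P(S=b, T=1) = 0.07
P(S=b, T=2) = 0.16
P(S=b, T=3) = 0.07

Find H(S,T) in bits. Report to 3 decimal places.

H(S,T) = −Σ p(x,y)·log₂ p(x,y) over all 6 cells.
  cell (a,1): −0.01·log₂0.01 = 0.0664
  cell (a,2): −0.43·log₂0.43 = 0.5236
  cell (a,3): −0.26·log₂0.26 = 0.5053
  cell (b,1): −0.07·log₂0.07 = 0.2686
  cell (b,2): −0.16·log₂0.16 = 0.4230
  cell (b,3): −0.07·log₂0.07 = 0.2686
Sum = 2.055 bits.

2.055 bits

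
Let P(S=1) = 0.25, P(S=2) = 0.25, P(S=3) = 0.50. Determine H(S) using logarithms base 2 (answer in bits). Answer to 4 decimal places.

1.5000 bits

H(S) = −Σ p·log₂ p.
  −(0.25)·log₂(0.25) = 0.50000
  −(0.25)·log₂(0.25) = 0.50000
  −(0.50)·log₂(0.50) = 0.50000
Sum: 0.50000 + 0.50000 + 0.50000 = 1.5000 bits.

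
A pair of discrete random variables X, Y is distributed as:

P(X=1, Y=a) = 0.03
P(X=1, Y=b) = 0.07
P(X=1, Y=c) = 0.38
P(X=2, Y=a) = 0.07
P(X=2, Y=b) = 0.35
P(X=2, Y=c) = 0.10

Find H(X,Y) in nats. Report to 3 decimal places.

1.443 nats

H(X,Y) = −Σ p(x,y)·ln p(x,y) over all 6 cells.
  cell (1,a): −0.03·ln0.03 = 0.1052
  cell (1,b): −0.07·ln0.07 = 0.1861
  cell (1,c): −0.38·ln0.38 = 0.3677
  cell (2,a): −0.07·ln0.07 = 0.1861
  cell (2,b): −0.35·ln0.35 = 0.3674
  cell (2,c): −0.10·ln0.10 = 0.2303
Sum = 1.443 nats.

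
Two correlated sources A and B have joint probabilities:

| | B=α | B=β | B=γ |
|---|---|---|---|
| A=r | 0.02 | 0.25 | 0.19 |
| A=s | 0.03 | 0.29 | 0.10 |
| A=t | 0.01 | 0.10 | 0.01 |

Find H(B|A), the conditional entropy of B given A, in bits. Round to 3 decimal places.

1.127 bits

Marginals: p(A) = (0.4600, 0.4200, 0.1200), p(B) = (0.0600, 0.6400, 0.3000).
H(B|A) = Σ p(A) · H(B|A=·).
  A=r: p=0.4600, H(B|A=r) = 1.2017
  A=s: p=0.4200, H(B|A=s) = 1.1339
  A=t: p=0.1200, H(B|A=t) = 0.8167
Weighted sum = 1.127 bits.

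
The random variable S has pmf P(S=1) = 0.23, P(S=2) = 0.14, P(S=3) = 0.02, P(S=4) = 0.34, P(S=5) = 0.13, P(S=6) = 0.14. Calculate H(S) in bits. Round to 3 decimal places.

H(S) = −Σ p·log₂ p.
  −(0.23)·log₂(0.23) = 0.4877
  −(0.14)·log₂(0.14) = 0.3971
  −(0.02)·log₂(0.02) = 0.1129
  −(0.34)·log₂(0.34) = 0.5292
  −(0.13)·log₂(0.13) = 0.3826
  −(0.14)·log₂(0.14) = 0.3971
Sum: 0.4877 + 0.3971 + 0.1129 + 0.5292 + 0.3826 + 0.3971 = 2.307 bits.

2.307 bits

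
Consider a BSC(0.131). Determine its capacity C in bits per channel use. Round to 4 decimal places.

0.4398 bits

Binary symmetric channel: C = 1 − h₂(ε) where h₂ is the binary entropy function.
h₂(0.131) = −0.131·log₂0.131 − 0.869·log₂0.869 = 0.5602.
C = 1 − 0.5602 = 0.4398 bits per channel use.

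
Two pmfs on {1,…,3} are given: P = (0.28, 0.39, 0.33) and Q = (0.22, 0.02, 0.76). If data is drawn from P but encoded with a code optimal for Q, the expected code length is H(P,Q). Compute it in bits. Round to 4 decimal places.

2.9434 bits

H(P,Q) = −Σ p·log₂ q.
  −0.28·log₂(0.22) = 0.61164
  −0.39·log₂(0.02) = 2.20110
  −0.33·log₂(0.76) = 0.13066
H(P,Q) = 2.9434 bits.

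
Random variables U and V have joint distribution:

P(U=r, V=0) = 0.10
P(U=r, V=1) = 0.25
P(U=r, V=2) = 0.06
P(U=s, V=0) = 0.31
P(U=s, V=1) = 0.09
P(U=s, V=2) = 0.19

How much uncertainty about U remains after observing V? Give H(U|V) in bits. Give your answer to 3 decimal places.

0.811 bits

Marginals: p(U) = (0.4100, 0.5900), p(V) = (0.4100, 0.3400, 0.2500).
H(U|V) = Σ p(V) · H(U|V=·).
  V=0: p=0.4100, H(U|V=0) = 0.8015
  V=1: p=0.3400, H(U|V=1) = 0.8338
  V=2: p=0.2500, H(U|V=2) = 0.7950
Weighted sum = 0.811 bits.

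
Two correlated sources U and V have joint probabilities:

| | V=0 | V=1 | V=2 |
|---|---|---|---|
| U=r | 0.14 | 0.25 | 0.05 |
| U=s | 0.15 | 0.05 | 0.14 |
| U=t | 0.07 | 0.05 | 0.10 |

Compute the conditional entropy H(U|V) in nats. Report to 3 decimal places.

Chain rule: H(U|V) = H(U,V) − H(V).
Marginals: p(U) = (0.4400, 0.3400, 0.2200), p(V) = (0.3600, 0.3500, 0.2900).
H(U,V) = 2.0474 nats; H(V) = 1.0942 nats.
H(U|V) = 2.0474 − 1.0942 = 0.953 nats.

0.953 nats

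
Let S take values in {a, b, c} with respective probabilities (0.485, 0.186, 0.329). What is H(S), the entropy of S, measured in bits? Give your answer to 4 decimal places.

H(S) = −Σ p·log₂ p.
  −(0.485)·log₂(0.485) = 0.50631
  −(0.186)·log₂(0.186) = 0.45135
  −(0.329)·log₂(0.329) = 0.52766
Sum: 0.50631 + 0.45135 + 0.52766 = 1.4853 bits.

1.4853 bits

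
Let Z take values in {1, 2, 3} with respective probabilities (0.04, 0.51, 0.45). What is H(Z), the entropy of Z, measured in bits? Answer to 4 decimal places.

H(Z) = −Σ p·log₂ p.
  −(0.04)·log₂(0.04) = 0.18575
  −(0.51)·log₂(0.51) = 0.49543
  −(0.45)·log₂(0.45) = 0.51840
Sum: 0.18575 + 0.49543 + 0.51840 = 1.1996 bits.

1.1996 bits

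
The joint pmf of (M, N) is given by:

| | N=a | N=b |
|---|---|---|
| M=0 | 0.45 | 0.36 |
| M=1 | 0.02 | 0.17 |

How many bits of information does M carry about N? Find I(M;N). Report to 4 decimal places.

0.1024 bits

Marginals: p(M) = (0.8100, 0.1900), p(N) = (0.4700, 0.5300).
I(M;N) = Σ p(x,y)·log₂[p(x,y)/(p(x)p(y))].
  (0,a): 0.45·log₂(1.1820) = 0.10857
  (0,b): 0.36·log₂(0.8386) = -0.09144
  (1,a): 0.02·log₂(0.2240) = -0.04317
  (1,b): 0.17·log₂(1.6882) = 0.12843
Sum = 0.1024 bits.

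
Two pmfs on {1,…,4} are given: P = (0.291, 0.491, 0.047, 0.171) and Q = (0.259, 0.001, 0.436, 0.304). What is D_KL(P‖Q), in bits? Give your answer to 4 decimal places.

4.1453 bits

D(P‖Q) = Σ p·log₂(p/q).
  0.291·log₂(0.291/0.259) = 0.04891
  0.491·log₂(0.491/0.001) = 4.38933
  0.047·log₂(0.047/0.436) = -0.15104
  0.171·log₂(0.171/0.304) = -0.14194
D(P‖Q) = 4.1453 bits.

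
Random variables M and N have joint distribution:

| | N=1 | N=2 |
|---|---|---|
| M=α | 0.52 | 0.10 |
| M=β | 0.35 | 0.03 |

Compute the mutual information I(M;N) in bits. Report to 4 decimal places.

Marginals: p(M) = (0.6200, 0.3800), p(N) = (0.8700, 0.1300).
I(M;N) = Σ p(x,y)·log₂[p(x,y)/(p(x)p(y))].
  (α,1): 0.52·log₂(0.9640) = -0.02748
  (α,2): 0.10·log₂(1.2407) = 0.03111
  (β,1): 0.35·log₂(1.0587) = 0.02879
  (β,2): 0.03·log₂(0.6073) = -0.02159
Sum = 0.0108 bits.

0.0108 bits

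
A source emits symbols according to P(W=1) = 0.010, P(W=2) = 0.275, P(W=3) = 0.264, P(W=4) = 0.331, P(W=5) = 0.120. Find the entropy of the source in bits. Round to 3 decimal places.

1.981 bits

H(W) = −Σ p·log₂ p.
  −(0.010)·log₂(0.010) = 0.0664
  −(0.275)·log₂(0.275) = 0.5122
  −(0.264)·log₂(0.264) = 0.5072
  −(0.331)·log₂(0.331) = 0.5280
  −(0.120)·log₂(0.120) = 0.3671
Sum: 0.0664 + 0.5122 + 0.5072 + 0.5280 + 0.3671 = 1.981 bits.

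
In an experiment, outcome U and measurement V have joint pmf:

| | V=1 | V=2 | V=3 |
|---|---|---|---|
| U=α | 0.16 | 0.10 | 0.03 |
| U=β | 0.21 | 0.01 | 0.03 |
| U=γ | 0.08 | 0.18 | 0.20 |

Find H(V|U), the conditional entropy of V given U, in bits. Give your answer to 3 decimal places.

Chain rule: H(V|U) = H(U,V) − H(U).
Marginals: p(U) = (0.2900, 0.2500, 0.4600), p(V) = (0.4500, 0.2900, 0.2600).
H(U,V) = 2.7992 bits; H(U) = 1.5332 bits.
H(V|U) = 2.7992 − 1.5332 = 1.266 bits.

1.266 bits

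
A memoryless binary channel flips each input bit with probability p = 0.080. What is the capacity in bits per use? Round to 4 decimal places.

Binary symmetric channel: C = 1 − h₂(ε) where h₂ is the binary entropy function.
h₂(0.080) = −0.080·log₂0.080 − 0.920·log₂0.920 = 0.4022.
C = 1 − 0.4022 = 0.5978 bits per channel use.

0.5978 bits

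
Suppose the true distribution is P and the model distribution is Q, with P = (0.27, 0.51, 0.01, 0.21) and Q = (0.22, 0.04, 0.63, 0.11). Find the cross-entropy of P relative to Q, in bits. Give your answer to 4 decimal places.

H(P,Q) = −Σ p·log₂ q.
  −0.27·log₂(0.22) = 0.58979
  −0.51·log₂(0.04) = 2.36837
  −0.01·log₂(0.63) = 0.00667
  −0.21·log₂(0.11) = 0.66873
H(P,Q) = 3.6336 bits.

3.6336 bits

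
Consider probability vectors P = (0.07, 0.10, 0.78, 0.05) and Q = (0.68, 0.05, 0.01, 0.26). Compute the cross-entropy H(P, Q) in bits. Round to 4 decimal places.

H(P,Q) = −Σ p·log₂ q.
  −0.07·log₂(0.68) = 0.03895
  −0.10·log₂(0.05) = 0.43219
  −0.78·log₂(0.01) = 5.18221
  −0.05·log₂(0.26) = 0.09717
H(P,Q) = 5.7505 bits.

5.7505 bits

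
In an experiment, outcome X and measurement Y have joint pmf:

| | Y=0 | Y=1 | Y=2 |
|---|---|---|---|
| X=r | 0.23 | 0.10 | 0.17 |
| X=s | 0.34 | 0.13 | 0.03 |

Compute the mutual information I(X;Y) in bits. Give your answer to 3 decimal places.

Marginals: p(X) = (0.5000, 0.5000), p(Y) = (0.5700, 0.2300, 0.2000).
I(X;Y) = H(X) + H(Y) − H(X,Y).
H(X) = 1.0000, H(Y) = 1.4143, H(X,Y) = 2.3180.
I(X;Y) = 1.0000 + 1.4143 − 2.3180 = 0.096 bits.

0.096 bits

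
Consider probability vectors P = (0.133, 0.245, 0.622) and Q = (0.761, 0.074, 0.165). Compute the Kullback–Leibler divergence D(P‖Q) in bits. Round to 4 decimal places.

1.2793 bits

D(P‖Q) = Σ p·log₂(p/q).
  0.133·log₂(0.133/0.761) = -0.33469
  0.245·log₂(0.245/0.074) = 0.42316
  0.622·log₂(0.622/0.165) = 1.19079
D(P‖Q) = 1.2793 bits.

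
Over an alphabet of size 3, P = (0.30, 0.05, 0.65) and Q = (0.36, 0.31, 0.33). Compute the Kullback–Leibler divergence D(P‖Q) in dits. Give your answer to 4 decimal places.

D(P‖Q) = Σ p·log₁₀(p/q).
  0.30·log₁₀(0.30/0.36) = -0.02375
  0.05·log₁₀(0.05/0.31) = -0.03962
  0.65·log₁₀(0.65/0.33) = 0.19136
D(P‖Q) = 0.1280 dits.

0.1280 dits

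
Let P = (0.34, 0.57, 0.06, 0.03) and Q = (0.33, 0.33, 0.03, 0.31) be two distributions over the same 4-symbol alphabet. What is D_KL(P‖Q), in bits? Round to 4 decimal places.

D(P‖Q) = Σ p·log₂(p/q).
  0.34·log₂(0.34/0.33) = 0.01464
  0.57·log₂(0.57/0.33) = 0.44944
  0.06·log₂(0.06/0.03) = 0.06000
  0.03·log₂(0.03/0.31) = -0.10108
D(P‖Q) = 0.4230 bits.

0.4230 bits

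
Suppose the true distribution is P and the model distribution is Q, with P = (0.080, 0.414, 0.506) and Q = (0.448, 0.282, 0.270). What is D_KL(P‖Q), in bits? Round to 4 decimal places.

D(P‖Q) = Σ p·log₂(p/q).
  0.080·log₂(0.080/0.448) = -0.19883
  0.414·log₂(0.414/0.282) = 0.22933
  0.506·log₂(0.506/0.270) = 0.45853
D(P‖Q) = 0.4890 bits.

0.4890 bits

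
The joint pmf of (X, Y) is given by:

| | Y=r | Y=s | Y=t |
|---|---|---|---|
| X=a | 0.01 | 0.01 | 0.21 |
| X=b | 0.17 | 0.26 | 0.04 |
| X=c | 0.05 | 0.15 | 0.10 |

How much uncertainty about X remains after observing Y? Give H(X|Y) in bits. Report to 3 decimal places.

Marginals: p(X) = (0.2300, 0.4700, 0.3000), p(Y) = (0.2300, 0.4200, 0.3500).
H(X|Y) = Σ p(Y) · H(X|Y=·).
  Y=r: p=0.2300, H(X|Y=r) = 0.9976
  Y=s: p=0.4200, H(X|Y=s) = 1.0872
  Y=t: p=0.3500, H(X|Y=t) = 1.3162
Weighted sum = 1.147 bits.

1.147 bits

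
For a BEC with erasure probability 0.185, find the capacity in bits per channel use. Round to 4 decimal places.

0.8150 bits

Binary erasure channel: capacity C = 1 − ε.
C = 1 − 0.185 = 0.8150 bits per channel use.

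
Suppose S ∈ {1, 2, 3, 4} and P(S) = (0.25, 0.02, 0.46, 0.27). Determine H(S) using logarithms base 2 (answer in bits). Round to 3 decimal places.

1.638 bits

H(S) = −Σ p·log₂ p.
  −(0.25)·log₂(0.25) = 0.5000
  −(0.02)·log₂(0.02) = 0.1129
  −(0.46)·log₂(0.46) = 0.5153
  −(0.27)·log₂(0.27) = 0.5100
Sum: 0.5000 + 0.1129 + 0.5153 + 0.5100 = 1.638 bits.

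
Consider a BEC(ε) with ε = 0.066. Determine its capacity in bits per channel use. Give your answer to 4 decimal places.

Binary erasure channel: capacity C = 1 − ε.
C = 1 − 0.066 = 0.9340 bits per channel use.

0.9340 bits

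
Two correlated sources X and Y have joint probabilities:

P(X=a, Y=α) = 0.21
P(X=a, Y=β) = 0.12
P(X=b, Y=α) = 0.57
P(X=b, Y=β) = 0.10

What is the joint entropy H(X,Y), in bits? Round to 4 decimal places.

1.6343 bits

H(X,Y) = −Σ p(x,y)·log₂ p(x,y) over all 4 cells.
  cell (a,α): −0.21·log₂0.21 = 0.47282
  cell (a,β): −0.12·log₂0.12 = 0.36707
  cell (b,α): −0.57·log₂0.57 = 0.46225
  cell (b,β): −0.10·log₂0.10 = 0.33219
Sum = 1.6343 bits.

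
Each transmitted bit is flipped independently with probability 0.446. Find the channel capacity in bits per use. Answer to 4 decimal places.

Binary symmetric channel: C = 1 − h₂(ε) where h₂ is the binary entropy function.
h₂(0.446) = −0.446·log₂0.446 − 0.554·log₂0.554 = 0.9916.
C = 1 − 0.9916 = 0.0084 bits per channel use.

0.0084 bits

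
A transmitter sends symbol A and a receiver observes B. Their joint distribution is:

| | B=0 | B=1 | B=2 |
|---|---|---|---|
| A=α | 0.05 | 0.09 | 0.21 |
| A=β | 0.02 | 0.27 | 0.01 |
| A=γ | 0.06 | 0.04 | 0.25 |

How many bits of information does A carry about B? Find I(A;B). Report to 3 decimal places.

0.384 bits

Marginals: p(A) = (0.3500, 0.3000, 0.3500), p(B) = (0.1300, 0.4000, 0.4700).
I(A;B) = H(A) + H(B) − H(A,B).
H(A) = 1.5813, H(B) = 1.4234, H(A,B) = 2.6202.
I(A;B) = 1.5813 + 1.4234 − 2.6202 = 0.384 bits.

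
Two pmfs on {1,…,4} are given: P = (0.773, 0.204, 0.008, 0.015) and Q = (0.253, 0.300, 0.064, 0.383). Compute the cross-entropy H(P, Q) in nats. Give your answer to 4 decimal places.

1.3444 nats

H(P,Q) = −Σ p·ln q.
  −0.773·ln(0.253) = 1.06238
  −0.204·ln(0.300) = 0.24561
  −0.008·ln(0.064) = 0.02199
  −0.015·ln(0.383) = 0.01440
H(P,Q) = 1.3444 nats.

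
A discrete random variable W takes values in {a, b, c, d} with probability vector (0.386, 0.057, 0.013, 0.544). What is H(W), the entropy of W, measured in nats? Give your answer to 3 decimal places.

0.918 nats

H(W) = −Σ p·ln p.
  −(0.386)·ln(0.386) = 0.3674
  −(0.057)·ln(0.057) = 0.1633
  −(0.013)·ln(0.013) = 0.0565
  −(0.544)·ln(0.544) = 0.3312
Sum: 0.3674 + 0.1633 + 0.0565 + 0.3312 = 0.918 nats.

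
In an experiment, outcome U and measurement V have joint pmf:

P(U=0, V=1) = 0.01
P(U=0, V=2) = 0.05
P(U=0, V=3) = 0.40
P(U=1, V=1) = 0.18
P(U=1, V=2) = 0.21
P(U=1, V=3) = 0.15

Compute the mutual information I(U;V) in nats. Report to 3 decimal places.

0.201 nats

Marginals: p(U) = (0.4600, 0.5400), p(V) = (0.1900, 0.2600, 0.5500).
I(U;V) = Σ p(x,y)·ln[p(x,y)/(p(x)p(y))].
  (0,1): 0.01·ln(0.1144) = -0.0217
  (0,2): 0.05·ln(0.4181) = -0.0436
  (0,3): 0.40·ln(1.5810) = 0.1832
  (1,1): 0.18·ln(1.7544) = 0.1012
  (1,2): 0.21·ln(1.4957) = 0.0845
  (1,3): 0.15·ln(0.5051) = -0.1025
Sum = 0.201 nats.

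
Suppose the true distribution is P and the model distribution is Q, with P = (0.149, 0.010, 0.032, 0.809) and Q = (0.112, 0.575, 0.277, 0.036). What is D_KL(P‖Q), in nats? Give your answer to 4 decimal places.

2.4508 nats

D(P‖Q) = Σ p·ln(p/q).
  0.149·ln(0.149/0.112) = 0.04253
  0.010·ln(0.010/0.575) = -0.04052
  0.032·ln(0.032/0.277) = -0.06907
  0.809·ln(0.809/0.036) = 2.51783
D(P‖Q) = 2.4508 nats.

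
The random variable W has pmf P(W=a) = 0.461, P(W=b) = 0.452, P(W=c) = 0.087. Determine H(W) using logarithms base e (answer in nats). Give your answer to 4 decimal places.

0.9283 nats

H(W) = −Σ p·ln p.
  −(0.461)·ln(0.461) = 0.35698
  −(0.452)·ln(0.452) = 0.35892
  −(0.087)·ln(0.087) = 0.21244
Sum: 0.35698 + 0.35892 + 0.21244 = 0.9283 nats.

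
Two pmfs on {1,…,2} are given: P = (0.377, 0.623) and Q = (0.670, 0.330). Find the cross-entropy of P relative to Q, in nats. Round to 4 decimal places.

0.8417 nats

H(P,Q) = −Σ p·ln q.
  −0.377·ln(0.670) = 0.15098
  −0.623·ln(0.330) = 0.69070
H(P,Q) = 0.8417 nats.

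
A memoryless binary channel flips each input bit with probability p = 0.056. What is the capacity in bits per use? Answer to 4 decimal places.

Binary symmetric channel: C = 1 − h₂(ε) where h₂ is the binary entropy function.
h₂(0.056) = −0.056·log₂0.056 − 0.944·log₂0.944 = 0.3114.
C = 1 − 0.3114 = 0.6886 bits per channel use.

0.6886 bits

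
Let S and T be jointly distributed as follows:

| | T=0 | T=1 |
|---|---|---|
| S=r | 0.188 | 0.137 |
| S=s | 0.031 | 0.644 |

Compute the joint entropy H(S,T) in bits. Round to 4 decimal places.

H(S,T) = −Σ p(x,y)·log₂ p(x,y) over all 4 cells.
  cell (r,0): −0.188·log₂0.188 = 0.45330
  cell (r,1): −0.137·log₂0.137 = 0.39288
  cell (s,0): −0.031·log₂0.031 = 0.15536
  cell (s,1): −0.644·log₂0.644 = 0.40885
Sum = 1.4104 bits.

1.4104 bits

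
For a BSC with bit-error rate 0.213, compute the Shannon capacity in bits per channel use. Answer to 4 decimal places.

0.2528 bits

Binary symmetric channel: C = 1 − h₂(ε) where h₂ is the binary entropy function.
h₂(0.213) = −0.213·log₂0.213 − 0.787·log₂0.787 = 0.7472.
C = 1 − 0.7472 = 0.2528 bits per channel use.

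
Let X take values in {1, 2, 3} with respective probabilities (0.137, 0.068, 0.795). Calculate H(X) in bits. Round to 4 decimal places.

H(X) = −Σ p·log₂ p.
  −(0.137)·log₂(0.137) = 0.39288
  −(0.068)·log₂(0.068) = 0.26373
  −(0.795)·log₂(0.795) = 0.26312
Sum: 0.39288 + 0.26373 + 0.26312 = 0.9197 bits.

0.9197 bits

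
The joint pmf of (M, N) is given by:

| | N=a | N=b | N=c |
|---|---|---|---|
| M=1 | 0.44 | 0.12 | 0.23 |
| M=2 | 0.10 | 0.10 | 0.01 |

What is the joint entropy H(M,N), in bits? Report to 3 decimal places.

H(M,N) = −Σ p(x,y)·log₂ p(x,y) over all 6 cells.
  cell (1,a): −0.44·log₂0.44 = 0.5211
  cell (1,b): −0.12·log₂0.12 = 0.3671
  cell (1,c): −0.23·log₂0.23 = 0.4877
  cell (2,a): −0.10·log₂0.10 = 0.3322
  cell (2,b): −0.10·log₂0.10 = 0.3322
  cell (2,c): −0.01·log₂0.01 = 0.0664
Sum = 2.107 bits.

2.107 bits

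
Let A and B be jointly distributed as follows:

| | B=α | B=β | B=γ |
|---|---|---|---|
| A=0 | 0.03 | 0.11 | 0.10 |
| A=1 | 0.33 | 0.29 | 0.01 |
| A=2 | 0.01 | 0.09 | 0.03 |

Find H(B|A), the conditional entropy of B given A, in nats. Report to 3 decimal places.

Marginals: p(A) = (0.2400, 0.6300, 0.1300), p(B) = (0.3700, 0.4900, 0.1400).
H(B|A) = Σ p(A) · H(B|A=·).
  A=0: p=0.2400, H(B|A=0) = 0.9823
  A=1: p=0.6300, H(B|A=1) = 0.7616
  A=2: p=0.1300, H(B|A=2) = 0.7903
Weighted sum = 0.818 nats.

0.818 nats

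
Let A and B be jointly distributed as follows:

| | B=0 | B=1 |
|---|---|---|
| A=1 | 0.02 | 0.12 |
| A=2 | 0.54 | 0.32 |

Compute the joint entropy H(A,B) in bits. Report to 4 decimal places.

1.4860 bits

H(A,B) = −Σ p(x,y)·log₂ p(x,y) over all 4 cells.
  cell (1,0): −0.02·log₂0.02 = 0.11288
  cell (1,1): −0.12·log₂0.12 = 0.36707
  cell (2,0): −0.54·log₂0.54 = 0.48004
  cell (2,1): −0.32·log₂0.32 = 0.52603
Sum = 1.4860 bits.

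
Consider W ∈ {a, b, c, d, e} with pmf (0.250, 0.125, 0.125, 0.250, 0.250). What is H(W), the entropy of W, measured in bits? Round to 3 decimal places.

H(W) = −Σ p·log₂ p.
  −(0.250)·log₂(0.250) = 0.5000
  −(0.125)·log₂(0.125) = 0.3750
  −(0.125)·log₂(0.125) = 0.3750
  −(0.250)·log₂(0.250) = 0.5000
  −(0.250)·log₂(0.250) = 0.5000
Sum: 0.5000 + 0.3750 + 0.3750 + 0.5000 + 0.5000 = 2.250 bits.

2.250 bits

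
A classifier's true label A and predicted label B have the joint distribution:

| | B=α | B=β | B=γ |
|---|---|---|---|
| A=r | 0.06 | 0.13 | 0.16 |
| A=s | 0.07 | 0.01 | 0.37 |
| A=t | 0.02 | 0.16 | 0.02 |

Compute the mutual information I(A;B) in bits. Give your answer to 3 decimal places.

Marginals: p(A) = (0.3500, 0.4500, 0.2000), p(B) = (0.1500, 0.3000, 0.5500).
I(A;B) = H(A) + H(B) − H(A,B).
H(A) = 1.5129, H(B) = 1.4060, H(A,B) = 2.5637.
I(A;B) = 1.5129 + 1.4060 − 2.5637 = 0.355 bits.

0.355 bits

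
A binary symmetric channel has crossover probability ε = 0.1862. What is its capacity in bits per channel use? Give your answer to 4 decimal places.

Binary symmetric channel: C = 1 − h₂(ε) where h₂ is the binary entropy function.
h₂(0.1862) = −0.1862·log₂0.1862 − 0.8138·log₂0.8138 = 0.6935.
C = 1 − 0.6935 = 0.3065 bits per channel use.

0.3065 bits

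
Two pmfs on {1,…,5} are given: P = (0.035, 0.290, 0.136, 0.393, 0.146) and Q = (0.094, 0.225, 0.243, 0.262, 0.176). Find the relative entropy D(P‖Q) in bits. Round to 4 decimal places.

0.1329 bits

D(P‖Q) = Σ p·log₂(p/q).
  0.035·log₂(0.035/0.094) = -0.04989
  0.290·log₂(0.290/0.225) = 0.10618
  0.136·log₂(0.136/0.243) = -0.11388
  0.393·log₂(0.393/0.262) = 0.22989
  0.146·log₂(0.146/0.176) = -0.03936
D(P‖Q) = 0.1329 bits.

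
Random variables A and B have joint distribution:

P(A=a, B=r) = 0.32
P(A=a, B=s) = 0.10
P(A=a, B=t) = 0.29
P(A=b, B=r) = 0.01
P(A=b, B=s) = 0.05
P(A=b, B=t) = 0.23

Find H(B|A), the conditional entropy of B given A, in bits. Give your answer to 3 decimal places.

1.278 bits

Chain rule: H(B|A) = H(A,B) − H(A).
Marginals: p(A) = (0.7100, 0.2900), p(B) = (0.3300, 0.1500, 0.5200).
H(A,B) = 2.1463 bits; H(A) = 0.8687 bits.
H(B|A) = 2.1463 − 0.8687 = 1.278 bits.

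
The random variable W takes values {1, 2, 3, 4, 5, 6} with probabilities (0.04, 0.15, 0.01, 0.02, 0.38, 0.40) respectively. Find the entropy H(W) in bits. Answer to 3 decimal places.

H(W) = −Σ p·log₂ p.
  −(0.04)·log₂(0.04) = 0.1858
  −(0.15)·log₂(0.15) = 0.4105
  −(0.01)·log₂(0.01) = 0.0664
  −(0.02)·log₂(0.02) = 0.1129
  −(0.38)·log₂(0.38) = 0.5305
  −(0.40)·log₂(0.40) = 0.5288
Sum: 0.1858 + 0.4105 + 0.0664 + 0.1129 + 0.5305 + 0.5288 = 1.835 bits.

1.835 bits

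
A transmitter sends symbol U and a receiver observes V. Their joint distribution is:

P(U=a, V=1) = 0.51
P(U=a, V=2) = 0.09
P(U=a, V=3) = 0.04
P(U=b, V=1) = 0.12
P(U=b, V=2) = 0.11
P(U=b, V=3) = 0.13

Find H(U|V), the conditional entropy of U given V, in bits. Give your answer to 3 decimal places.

0.775 bits

Chain rule: H(U|V) = H(U,V) − H(V).
Marginals: p(U) = (0.6400, 0.3600), p(V) = (0.6300, 0.2000, 0.1700).
H(U,V) = 2.0938 bits; H(V) = 1.3189 bits.
H(U|V) = 2.0938 − 1.3189 = 0.775 bits.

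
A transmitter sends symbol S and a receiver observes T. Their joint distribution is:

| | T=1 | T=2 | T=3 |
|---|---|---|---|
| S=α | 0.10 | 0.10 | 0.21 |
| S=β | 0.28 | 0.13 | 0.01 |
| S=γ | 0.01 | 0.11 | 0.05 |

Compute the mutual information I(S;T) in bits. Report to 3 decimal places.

Marginals: p(S) = (0.4100, 0.4200, 0.1700), p(T) = (0.3900, 0.3400, 0.2700).
I(S;T) = H(S) + H(T) − H(S,T).
H(S) = 1.4876, H(T) = 1.5690, H(S,T) = 2.7333.
I(S;T) = 1.4876 + 1.5690 − 2.7333 = 0.323 bits.

0.323 bits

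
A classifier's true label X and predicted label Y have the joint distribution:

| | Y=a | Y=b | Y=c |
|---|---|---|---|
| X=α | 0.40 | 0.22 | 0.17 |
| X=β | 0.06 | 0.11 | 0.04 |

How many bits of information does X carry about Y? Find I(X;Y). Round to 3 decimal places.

0.034 bits

Marginals: p(X) = (0.7900, 0.2100), p(Y) = (0.4600, 0.3300, 0.2100).
I(X;Y) = H(X) + H(Y) − H(X,Y).
H(X) = 0.7415, H(Y) = 1.5160, H(X,Y) = 2.2235.
I(X;Y) = 0.7415 + 1.5160 − 2.2235 = 0.034 bits.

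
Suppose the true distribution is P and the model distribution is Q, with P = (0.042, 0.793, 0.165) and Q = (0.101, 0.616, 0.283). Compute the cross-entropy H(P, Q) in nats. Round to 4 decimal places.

H(P,Q) = −Σ p·ln q.
  −0.042·ln(0.101) = 0.09629
  −0.793·ln(0.616) = 0.38422
  −0.165·ln(0.283) = 0.20828
H(P,Q) = 0.6888 nats.

0.6888 nats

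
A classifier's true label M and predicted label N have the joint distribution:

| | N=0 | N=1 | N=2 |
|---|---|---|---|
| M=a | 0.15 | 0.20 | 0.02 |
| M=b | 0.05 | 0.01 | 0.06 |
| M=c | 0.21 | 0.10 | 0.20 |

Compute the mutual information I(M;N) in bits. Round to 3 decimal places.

0.175 bits

Marginals: p(M) = (0.3700, 0.1200, 0.5100), p(N) = (0.4100, 0.3100, 0.2800).
I(M;N) = H(M) + H(N) − H(M,N).
H(M) = 1.3932, H(N) = 1.5654, H(M,N) = 2.7833.
I(M;N) = 1.3932 + 1.5654 − 2.7833 = 0.175 bits.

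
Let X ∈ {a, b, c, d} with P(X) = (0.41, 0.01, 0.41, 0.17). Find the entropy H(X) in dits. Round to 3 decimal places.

H(X) = −Σ p·log₁₀ p.
  −(0.41)·log₁₀(0.41) = 0.1588
  −(0.01)·log₁₀(0.01) = 0.0200
  −(0.41)·log₁₀(0.41) = 0.1588
  −(0.17)·log₁₀(0.17) = 0.1308
Sum: 0.1588 + 0.0200 + 0.1588 + 0.1308 = 0.468 dits.

0.468 dits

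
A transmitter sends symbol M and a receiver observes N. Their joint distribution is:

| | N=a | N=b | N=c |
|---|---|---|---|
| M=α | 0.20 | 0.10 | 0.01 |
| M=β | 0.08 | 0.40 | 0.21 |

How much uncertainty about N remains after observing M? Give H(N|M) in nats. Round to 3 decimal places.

Marginals: p(M) = (0.3100, 0.6900), p(N) = (0.2800, 0.5000, 0.2200).
H(N|M) = Σ p(M) · H(N|M=·).
  M=α: p=0.3100, H(N|M=α) = 0.7585
  M=β: p=0.6900, H(N|M=β) = 0.9279
Weighted sum = 0.875 nats.

0.875 nats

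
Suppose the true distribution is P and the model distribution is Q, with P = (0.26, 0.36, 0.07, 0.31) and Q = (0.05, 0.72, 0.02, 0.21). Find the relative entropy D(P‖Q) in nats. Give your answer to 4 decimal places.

0.3875 nats

D(P‖Q) = Σ p·ln(p/q).
  0.26·ln(0.26/0.05) = 0.42865
  0.36·ln(0.36/0.72) = -0.24953
  0.07·ln(0.07/0.02) = 0.08769
  0.31·ln(0.31/0.21) = 0.12073
D(P‖Q) = 0.3875 nats.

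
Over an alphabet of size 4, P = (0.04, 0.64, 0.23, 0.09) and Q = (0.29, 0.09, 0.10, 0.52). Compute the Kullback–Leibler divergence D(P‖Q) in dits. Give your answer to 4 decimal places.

D(P‖Q) = Σ p·log₁₀(p/q).
  0.04·log₁₀(0.04/0.29) = -0.03441
  0.64·log₁₀(0.64/0.09) = 0.54524
  0.23·log₁₀(0.23/0.10) = 0.08320
  0.09·log₁₀(0.09/0.52) = -0.06856
D(P‖Q) = 0.5255 dits.

0.5255 dits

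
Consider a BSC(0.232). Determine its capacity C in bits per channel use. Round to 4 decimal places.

Binary symmetric channel: C = 1 − h₂(ε) where h₂ is the binary entropy function.
h₂(0.232) = −0.232·log₂0.232 − 0.768·log₂0.768 = 0.7815.
C = 1 − 0.7815 = 0.2185 bits per channel use.

0.2185 bits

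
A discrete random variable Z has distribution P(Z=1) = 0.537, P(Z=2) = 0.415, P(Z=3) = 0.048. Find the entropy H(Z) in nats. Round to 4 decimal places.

H(Z) = −Σ p·ln p.
  −(0.537)·ln(0.537) = 0.33388
  −(0.415)·ln(0.415) = 0.36498
  −(0.048)·ln(0.048) = 0.14575
Sum: 0.33388 + 0.36498 + 0.14575 = 0.8446 nats.

0.8446 nats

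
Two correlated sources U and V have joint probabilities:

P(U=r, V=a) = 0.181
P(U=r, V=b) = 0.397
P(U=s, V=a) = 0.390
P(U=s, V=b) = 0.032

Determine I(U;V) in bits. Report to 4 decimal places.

Marginals: p(U) = (0.5780, 0.4220), p(V) = (0.5710, 0.4290).
I(U;V) = H(U) + H(V) − H(U,V).
H(U) = 0.9824, H(V) = 0.9854, H(U,V) = 1.6642.
I(U;V) = 0.9824 + 0.9854 − 1.6642 = 0.3036 bits.

0.3036 bits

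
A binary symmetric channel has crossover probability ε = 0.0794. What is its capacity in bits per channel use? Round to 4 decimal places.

0.5999 bits

Binary symmetric channel: C = 1 − h₂(ε) where h₂ is the binary entropy function.
h₂(0.0794) = −0.0794·log₂0.0794 − 0.9206·log₂0.9206 = 0.4001.
C = 1 − 0.4001 = 0.5999 bits per channel use.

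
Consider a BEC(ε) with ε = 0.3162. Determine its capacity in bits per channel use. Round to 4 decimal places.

0.6838 bits

Binary erasure channel: capacity C = 1 − ε.
C = 1 − 0.3162 = 0.6838 bits per channel use.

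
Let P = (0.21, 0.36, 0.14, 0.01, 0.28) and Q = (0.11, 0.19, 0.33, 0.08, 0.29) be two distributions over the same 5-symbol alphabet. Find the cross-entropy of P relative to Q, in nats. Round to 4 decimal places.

H(P,Q) = −Σ p·ln q.
  −0.21·ln(0.11) = 0.46353
  −0.36·ln(0.19) = 0.59786
  −0.14·ln(0.33) = 0.15521
  −0.01·ln(0.08) = 0.02526
  −0.28·ln(0.29) = 0.34660
H(P,Q) = 1.5885 nats.

1.5885 nats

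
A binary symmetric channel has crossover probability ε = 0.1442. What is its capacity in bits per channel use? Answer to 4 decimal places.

Binary symmetric channel: C = 1 − h₂(ε) where h₂ is the binary entropy function.
h₂(0.1442) = −0.1442·log₂0.1442 − 0.8558·log₂0.8558 = 0.5951.
C = 1 − 0.5951 = 0.4049 bits per channel use.

0.4049 bits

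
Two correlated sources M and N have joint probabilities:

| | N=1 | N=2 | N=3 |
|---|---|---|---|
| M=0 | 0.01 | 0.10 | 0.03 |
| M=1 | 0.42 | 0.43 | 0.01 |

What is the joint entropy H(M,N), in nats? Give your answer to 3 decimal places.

H(M,N) = −Σ p(x,y)·ln p(x,y) over all 6 cells.
  cell (0,1): −0.01·ln0.01 = 0.0461
  cell (0,2): −0.10·ln0.10 = 0.2303
  cell (0,3): −0.03·ln0.03 = 0.1052
  cell (1,1): −0.42·ln0.42 = 0.3644
  cell (1,2): −0.43·ln0.43 = 0.3629
  cell (1,3): −0.01·ln0.01 = 0.0461
Sum = 1.155 nats.

1.155 nats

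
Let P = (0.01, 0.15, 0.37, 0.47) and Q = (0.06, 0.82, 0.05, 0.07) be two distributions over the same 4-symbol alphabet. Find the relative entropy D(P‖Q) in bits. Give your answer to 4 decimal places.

D(P‖Q) = Σ p·log₂(p/q).
  0.01·log₂(0.01/0.06) = -0.02585
  0.15·log₂(0.15/0.82) = -0.36760
  0.37·log₂(0.37/0.05) = 1.06838
  0.47·log₂(0.47/0.07) = 1.29120
D(P‖Q) = 1.9661 bits.

1.9661 bits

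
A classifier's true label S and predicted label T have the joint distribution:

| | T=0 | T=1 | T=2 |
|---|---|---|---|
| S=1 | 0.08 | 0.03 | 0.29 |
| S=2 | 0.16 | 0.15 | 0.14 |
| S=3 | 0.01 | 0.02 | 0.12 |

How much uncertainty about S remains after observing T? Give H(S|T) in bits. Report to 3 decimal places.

Chain rule: H(S|T) = H(S,T) − H(T).
Marginals: p(S) = (0.4000, 0.4500, 0.1500), p(T) = (0.2500, 0.2000, 0.5500).
H(S,T) = 2.7382 bits; H(T) = 1.4388 bits.
H(S|T) = 2.7382 − 1.4388 = 1.299 bits.

1.299 bits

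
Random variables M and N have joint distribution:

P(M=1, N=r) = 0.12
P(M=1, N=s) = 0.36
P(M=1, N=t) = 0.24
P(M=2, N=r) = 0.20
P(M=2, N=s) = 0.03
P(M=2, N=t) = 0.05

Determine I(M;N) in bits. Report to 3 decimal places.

Marginals: p(M) = (0.7200, 0.2800), p(N) = (0.3200, 0.3900, 0.2900).
I(M;N) = Σ p(x,y)·log₂[p(x,y)/(p(x)p(y))].
  (1,r): 0.12·log₂(0.5208) = -0.1129
  (1,s): 0.36·log₂(1.2821) = 0.1290
  (1,t): 0.24·log₂(1.1494) = 0.0482
  (2,r): 0.20·log₂(2.2321) = 0.2317
  (2,s): 0.03·log₂(0.2747) = -0.0559
  (2,t): 0.05·log₂(0.6158) = -0.0350
Sum = 0.205 bits.

0.205 bits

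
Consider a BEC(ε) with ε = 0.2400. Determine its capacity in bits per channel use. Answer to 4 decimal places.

0.7600 bits

Binary erasure channel: capacity C = 1 − ε.
C = 1 − 0.2400 = 0.7600 bits per channel use.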